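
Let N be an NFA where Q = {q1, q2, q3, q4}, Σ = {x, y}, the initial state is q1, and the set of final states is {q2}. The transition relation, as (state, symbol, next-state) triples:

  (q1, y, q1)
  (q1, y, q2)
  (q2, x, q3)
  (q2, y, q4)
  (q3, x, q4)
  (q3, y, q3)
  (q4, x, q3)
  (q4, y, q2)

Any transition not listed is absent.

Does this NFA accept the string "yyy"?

Start in {q1}.
Read 'y': q1→{q1, q2}; now {q1, q2}.
Read 'y': q1→{q1, q2}, q2→{q4}; now {q1, q2, q4}.
Read 'y': q1→{q1, q2}, q2→{q4}, q4→{q2}; now {q1, q2, q4}.
The final set {q1, q2, q4} contains the accepting state q2.

Yes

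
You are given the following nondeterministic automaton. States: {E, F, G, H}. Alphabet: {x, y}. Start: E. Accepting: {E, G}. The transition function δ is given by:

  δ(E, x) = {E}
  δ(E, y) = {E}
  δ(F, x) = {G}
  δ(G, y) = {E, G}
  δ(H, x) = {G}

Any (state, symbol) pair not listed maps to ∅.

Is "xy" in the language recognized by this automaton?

Start in {E}.
Read 'x': E→{E}; now {E}.
Read 'y': E→{E}; now {E}.
The final set {E} contains the accepting state E.

Yes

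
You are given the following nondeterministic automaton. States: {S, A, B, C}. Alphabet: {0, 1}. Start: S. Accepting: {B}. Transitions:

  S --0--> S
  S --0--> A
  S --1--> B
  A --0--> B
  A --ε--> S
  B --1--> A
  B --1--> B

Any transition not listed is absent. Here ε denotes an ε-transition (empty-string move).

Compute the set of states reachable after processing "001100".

{S, A, B}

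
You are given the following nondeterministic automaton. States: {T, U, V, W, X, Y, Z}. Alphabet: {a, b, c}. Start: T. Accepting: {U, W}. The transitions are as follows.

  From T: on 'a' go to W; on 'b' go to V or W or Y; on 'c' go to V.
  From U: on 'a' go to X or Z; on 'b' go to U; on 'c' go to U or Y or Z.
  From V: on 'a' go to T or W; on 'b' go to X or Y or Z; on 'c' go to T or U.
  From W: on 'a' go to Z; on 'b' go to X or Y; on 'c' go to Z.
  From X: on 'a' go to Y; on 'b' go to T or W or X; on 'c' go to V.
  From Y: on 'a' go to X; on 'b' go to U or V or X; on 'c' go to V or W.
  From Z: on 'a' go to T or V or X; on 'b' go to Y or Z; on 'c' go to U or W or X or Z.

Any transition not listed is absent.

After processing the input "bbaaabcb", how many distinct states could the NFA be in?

Start in {T}.
Read 'b': T→{V, W, Y}; now {V, W, Y}.
Read 'b': V→{X, Y, Z}, W→{X, Y}, Y→{U, V, X}; now {U, V, X, Y, Z}.
Read 'a': U→{X, Z}, V→{T, W}, X→{Y}, Y→{X}, Z→{T, V, X}; now {T, V, W, X, Y, Z}.
Read 'a': T→{W}, V→{T, W}, W→{Z}, X→{Y}, Y→{X}, Z→{T, V, X}; now {T, V, W, X, Y, Z}.
Read 'a': T→{W}, V→{T, W}, W→{Z}, X→{Y}, Y→{X}, Z→{T, V, X}; now {T, V, W, X, Y, Z}.
Read 'b': T→{V, W, Y}, V→{X, Y, Z}, W→{X, Y}, X→{T, W, X}, Y→{U, V, X}, Z→{Y, Z}; now {T, U, V, W, X, Y, Z}.
Read 'c': T→{V}, U→{U, Y, Z}, V→{T, U}, W→{Z}, X→{V}, Y→{V, W}, Z→{U, W, X, Z}; now {T, U, V, W, X, Y, Z}.
Read 'b': T→{V, W, Y}, U→{U}, V→{X, Y, Z}, W→{X, Y}, X→{T, W, X}, Y→{U, V, X}, Z→{Y, Z}; now {T, U, V, W, X, Y, Z}.
That set has 7 states.

7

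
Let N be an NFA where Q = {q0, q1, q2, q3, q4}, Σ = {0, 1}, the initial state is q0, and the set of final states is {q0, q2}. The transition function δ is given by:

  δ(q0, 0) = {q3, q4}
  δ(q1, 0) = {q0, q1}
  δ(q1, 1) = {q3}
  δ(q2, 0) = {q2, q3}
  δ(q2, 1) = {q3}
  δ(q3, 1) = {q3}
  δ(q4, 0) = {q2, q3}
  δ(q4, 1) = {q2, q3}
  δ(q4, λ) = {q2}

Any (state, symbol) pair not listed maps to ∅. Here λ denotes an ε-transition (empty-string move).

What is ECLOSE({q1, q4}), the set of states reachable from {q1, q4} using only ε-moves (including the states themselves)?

Begin with {q1, q4}.
ε-move q4 → q2; add q2.

{q1, q2, q4}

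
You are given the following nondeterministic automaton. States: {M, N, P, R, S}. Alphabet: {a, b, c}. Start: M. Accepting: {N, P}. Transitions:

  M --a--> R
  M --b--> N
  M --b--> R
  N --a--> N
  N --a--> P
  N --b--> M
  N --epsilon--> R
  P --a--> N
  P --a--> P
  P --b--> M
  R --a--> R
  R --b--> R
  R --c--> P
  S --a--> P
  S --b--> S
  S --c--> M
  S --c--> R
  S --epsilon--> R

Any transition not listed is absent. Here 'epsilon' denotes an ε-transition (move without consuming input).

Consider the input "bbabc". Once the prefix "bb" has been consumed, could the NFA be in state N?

No

Start in {M}.
Read 'b': {M} → {N, R}.
Read 'b': {N, R} → {M, R}.
State N is not in {M, R}.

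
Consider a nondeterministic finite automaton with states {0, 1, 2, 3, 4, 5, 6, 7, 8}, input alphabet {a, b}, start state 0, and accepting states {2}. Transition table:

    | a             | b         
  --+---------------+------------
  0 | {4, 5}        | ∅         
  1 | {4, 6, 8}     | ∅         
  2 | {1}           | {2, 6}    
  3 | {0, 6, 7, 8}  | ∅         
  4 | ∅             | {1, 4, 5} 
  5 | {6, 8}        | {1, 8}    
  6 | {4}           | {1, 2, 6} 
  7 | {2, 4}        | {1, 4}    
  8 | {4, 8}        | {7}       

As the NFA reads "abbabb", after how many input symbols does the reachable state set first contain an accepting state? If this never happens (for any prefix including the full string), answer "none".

4

Start in {0}.
Read 'a': 0→{4, 5}; now {4, 5}.
Read 'b': 4→{1, 4, 5}, 5→{1, 8}; now {1, 4, 5, 8}.
Read 'b': 1→∅, 4→{1, 4, 5}, 5→{1, 8}, 8→{7}; now {1, 4, 5, 7, 8}.
Read 'a': 1→{4, 6, 8}, 4→∅, 5→{6, 8}, 7→{2, 4}, 8→{4, 8}; now {2, 4, 6, 8}.
None of the earlier sets intersect F, but {2, 4, 6, 8} does.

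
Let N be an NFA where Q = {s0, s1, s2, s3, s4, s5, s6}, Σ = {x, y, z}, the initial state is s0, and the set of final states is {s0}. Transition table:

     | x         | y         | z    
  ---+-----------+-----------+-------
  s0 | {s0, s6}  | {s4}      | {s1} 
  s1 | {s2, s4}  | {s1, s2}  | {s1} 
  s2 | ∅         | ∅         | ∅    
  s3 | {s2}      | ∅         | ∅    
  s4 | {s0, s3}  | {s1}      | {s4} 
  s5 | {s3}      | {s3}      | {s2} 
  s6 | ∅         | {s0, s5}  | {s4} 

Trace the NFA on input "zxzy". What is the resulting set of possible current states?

Start in {s0}.
Read 'z': s0→{s1}; now {s1}.
Read 'x': s1→{s2, s4}; now {s2, s4}.
Read 'z': s2→∅, s4→{s4}; now {s4}.
Read 'y': s4→{s1}; now {s1}.

{s1}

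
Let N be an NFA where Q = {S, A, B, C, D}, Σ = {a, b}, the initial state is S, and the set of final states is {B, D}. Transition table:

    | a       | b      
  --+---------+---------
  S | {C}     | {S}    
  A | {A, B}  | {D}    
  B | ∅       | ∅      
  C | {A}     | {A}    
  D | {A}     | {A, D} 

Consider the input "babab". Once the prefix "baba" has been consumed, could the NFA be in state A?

Yes

Start in {S}.
Read 'b': {S} → {S}.
Read 'a': {S} → {C}.
Read 'b': {C} → {A}.
Read 'a': {A} → {A, B}.
State A is in {A, B}.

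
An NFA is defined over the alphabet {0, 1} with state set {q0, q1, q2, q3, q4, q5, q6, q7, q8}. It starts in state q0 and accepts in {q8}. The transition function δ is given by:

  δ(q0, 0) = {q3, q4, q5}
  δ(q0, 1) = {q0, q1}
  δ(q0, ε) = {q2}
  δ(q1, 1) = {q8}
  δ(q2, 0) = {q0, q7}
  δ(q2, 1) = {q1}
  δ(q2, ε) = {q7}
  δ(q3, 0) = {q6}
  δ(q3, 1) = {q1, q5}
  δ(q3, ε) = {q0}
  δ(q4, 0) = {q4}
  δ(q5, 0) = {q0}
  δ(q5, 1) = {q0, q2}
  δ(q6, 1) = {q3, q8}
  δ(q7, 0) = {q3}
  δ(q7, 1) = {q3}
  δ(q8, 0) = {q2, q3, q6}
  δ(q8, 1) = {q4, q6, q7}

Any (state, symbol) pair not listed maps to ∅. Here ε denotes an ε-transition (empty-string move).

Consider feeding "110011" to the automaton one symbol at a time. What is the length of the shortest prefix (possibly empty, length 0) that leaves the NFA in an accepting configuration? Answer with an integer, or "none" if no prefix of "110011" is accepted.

Start: ε-closure({q0}) = {q0, q2, q7}.
Read '1': q0→{q0, q1}, q2→{q1}, q7→{q3}; union {q0, q1, q3}; ε-closure = {q0, q1, q2, q3, q7}.
Read '1': q0→{q0, q1}, q1→{q8}, q2→{q1}, q3→{q1, q5}, q7→{q3}; union {q0, q1, q3, q5, q8}; ε-closure = {q0, q1, q2, q3, q5, q7, q8}.
None of the earlier sets intersect F, but {q0, q1, q2, q3, q5, q7, q8} does.

2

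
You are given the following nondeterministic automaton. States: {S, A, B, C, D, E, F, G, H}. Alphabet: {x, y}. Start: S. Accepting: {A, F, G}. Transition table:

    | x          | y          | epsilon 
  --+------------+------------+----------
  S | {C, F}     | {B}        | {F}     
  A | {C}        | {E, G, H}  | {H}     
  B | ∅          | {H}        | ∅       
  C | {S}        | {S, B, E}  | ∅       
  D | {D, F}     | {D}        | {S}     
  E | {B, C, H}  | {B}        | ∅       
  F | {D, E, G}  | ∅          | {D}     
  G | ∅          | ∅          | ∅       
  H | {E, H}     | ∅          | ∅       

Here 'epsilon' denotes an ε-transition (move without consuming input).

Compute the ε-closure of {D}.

{S, D, F}

Begin with {D}.
ε-move D → S; add S.
ε-move S → F; add F.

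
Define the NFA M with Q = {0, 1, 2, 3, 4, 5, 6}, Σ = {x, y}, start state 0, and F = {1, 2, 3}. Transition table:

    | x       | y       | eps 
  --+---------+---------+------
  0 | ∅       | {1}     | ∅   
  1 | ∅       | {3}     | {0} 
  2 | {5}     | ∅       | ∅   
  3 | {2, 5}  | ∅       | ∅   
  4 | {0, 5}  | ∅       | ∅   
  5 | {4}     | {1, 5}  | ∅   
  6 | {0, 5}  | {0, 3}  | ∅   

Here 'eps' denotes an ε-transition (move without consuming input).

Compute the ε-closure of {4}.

Begin with {4}.
No ε-moves leave this set, so the closure equals the set itself.

{4}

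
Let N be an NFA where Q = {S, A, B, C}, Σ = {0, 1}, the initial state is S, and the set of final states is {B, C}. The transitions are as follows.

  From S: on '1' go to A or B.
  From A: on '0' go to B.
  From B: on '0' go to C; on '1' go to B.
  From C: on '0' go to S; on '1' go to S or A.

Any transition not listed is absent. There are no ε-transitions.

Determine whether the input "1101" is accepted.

Start in {S}.
Read '1': {S} → {A, B}.
Read '1': {A, B} → {B}.
Read '0': {B} → {C}.
Read '1': {C} → {S, A}.
The final set {S, A} contains no accepting state.

No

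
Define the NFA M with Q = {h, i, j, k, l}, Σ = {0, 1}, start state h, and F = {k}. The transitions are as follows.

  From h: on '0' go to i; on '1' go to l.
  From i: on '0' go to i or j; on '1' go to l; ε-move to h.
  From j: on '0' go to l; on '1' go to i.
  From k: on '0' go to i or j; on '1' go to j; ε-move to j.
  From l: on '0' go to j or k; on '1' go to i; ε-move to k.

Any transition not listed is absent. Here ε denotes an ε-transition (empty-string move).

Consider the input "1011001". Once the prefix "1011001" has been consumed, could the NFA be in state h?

Yes

Start in {h}.
Read '1': h→{l}; union {l}; ε-closure = {j, k, l}.
Read '0': j→{l}, k→{i, j}, l→{j, k}; union {i, j, k, l}; ε-closure = {h, i, j, k, l}.
Read '1': h→{l}, i→{l}, j→{i}, k→{j}, l→{i}; union {i, j, l}; ε-closure = {h, i, j, k, l}.
Read '1': h→{l}, i→{l}, j→{i}, k→{j}, l→{i}; union {i, j, l}; ε-closure = {h, i, j, k, l}.
Read '0': h→{i}, i→{i, j}, j→{l}, k→{i, j}, l→{j, k}; union {i, j, k, l}; ε-closure = {h, i, j, k, l}.
Read '0': h→{i}, i→{i, j}, j→{l}, k→{i, j}, l→{j, k}; union {i, j, k, l}; ε-closure = {h, i, j, k, l}.
Read '1': h→{l}, i→{l}, j→{i}, k→{j}, l→{i}; union {i, j, l}; ε-closure = {h, i, j, k, l}.
State h is in {h, i, j, k, l}.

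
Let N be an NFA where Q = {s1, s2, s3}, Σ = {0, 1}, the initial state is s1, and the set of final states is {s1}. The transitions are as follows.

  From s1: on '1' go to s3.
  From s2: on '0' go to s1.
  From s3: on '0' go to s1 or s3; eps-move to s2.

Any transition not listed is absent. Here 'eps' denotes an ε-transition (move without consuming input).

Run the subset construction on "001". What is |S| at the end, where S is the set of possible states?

0

Start in {s1}.
Read '0': {s1} → ∅.
The set is empty and remains empty for the remaining 2 symbols.
That set has 0 states.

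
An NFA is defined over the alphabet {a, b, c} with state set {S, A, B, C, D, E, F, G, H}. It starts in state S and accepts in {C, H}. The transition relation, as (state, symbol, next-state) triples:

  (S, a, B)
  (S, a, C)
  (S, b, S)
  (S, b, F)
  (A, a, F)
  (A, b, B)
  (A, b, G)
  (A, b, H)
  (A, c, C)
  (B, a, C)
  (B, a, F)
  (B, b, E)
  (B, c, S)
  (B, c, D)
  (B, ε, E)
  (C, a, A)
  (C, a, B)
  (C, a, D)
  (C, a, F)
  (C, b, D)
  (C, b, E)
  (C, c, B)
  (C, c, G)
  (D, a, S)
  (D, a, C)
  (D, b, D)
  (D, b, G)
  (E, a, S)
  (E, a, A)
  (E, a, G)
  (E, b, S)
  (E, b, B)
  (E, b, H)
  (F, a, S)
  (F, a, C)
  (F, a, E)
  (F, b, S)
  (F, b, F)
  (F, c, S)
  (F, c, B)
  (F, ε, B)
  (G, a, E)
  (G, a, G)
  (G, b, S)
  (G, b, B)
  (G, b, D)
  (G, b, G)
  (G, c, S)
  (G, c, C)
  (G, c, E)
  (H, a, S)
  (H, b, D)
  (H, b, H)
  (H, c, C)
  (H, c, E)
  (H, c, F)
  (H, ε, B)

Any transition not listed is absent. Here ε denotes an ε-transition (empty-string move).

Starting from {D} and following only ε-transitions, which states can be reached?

Begin with {D}.
No ε-moves leave this set, so the closure equals the set itself.

{D}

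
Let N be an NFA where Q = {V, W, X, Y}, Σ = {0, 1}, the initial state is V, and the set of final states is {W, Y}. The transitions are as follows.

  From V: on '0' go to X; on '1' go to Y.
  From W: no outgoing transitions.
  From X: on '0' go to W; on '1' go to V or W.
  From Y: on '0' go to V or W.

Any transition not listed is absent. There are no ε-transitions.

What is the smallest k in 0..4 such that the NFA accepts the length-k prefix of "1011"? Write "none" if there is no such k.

1

Start in {V}.
Read '1': V→{Y}; now {Y}.
None of the earlier sets intersect F, but {Y} does.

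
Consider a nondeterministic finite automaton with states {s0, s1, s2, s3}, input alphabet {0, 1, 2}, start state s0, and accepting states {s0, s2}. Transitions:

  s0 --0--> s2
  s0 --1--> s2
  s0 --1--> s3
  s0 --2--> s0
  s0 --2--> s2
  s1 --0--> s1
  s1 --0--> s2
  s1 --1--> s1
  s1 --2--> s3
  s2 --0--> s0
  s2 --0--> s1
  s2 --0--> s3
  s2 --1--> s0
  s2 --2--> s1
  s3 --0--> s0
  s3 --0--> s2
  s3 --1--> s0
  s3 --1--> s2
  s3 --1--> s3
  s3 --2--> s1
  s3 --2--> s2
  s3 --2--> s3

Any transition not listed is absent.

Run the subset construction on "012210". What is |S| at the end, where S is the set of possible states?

Start in {s0}.
Read '0': s0→{s2}; now {s2}.
Read '1': s2→{s0}; now {s0}.
Read '2': s0→{s0, s2}; now {s0, s2}.
Read '2': s0→{s0, s2}, s2→{s1}; now {s0, s1, s2}.
Read '1': s0→{s2, s3}, s1→{s1}, s2→{s0}; now {s0, s1, s2, s3}.
Read '0': s0→{s2}, s1→{s1, s2}, s2→{s0, s1, s3}, s3→{s0, s2}; now {s0, s1, s2, s3}.
That set has 4 states.

4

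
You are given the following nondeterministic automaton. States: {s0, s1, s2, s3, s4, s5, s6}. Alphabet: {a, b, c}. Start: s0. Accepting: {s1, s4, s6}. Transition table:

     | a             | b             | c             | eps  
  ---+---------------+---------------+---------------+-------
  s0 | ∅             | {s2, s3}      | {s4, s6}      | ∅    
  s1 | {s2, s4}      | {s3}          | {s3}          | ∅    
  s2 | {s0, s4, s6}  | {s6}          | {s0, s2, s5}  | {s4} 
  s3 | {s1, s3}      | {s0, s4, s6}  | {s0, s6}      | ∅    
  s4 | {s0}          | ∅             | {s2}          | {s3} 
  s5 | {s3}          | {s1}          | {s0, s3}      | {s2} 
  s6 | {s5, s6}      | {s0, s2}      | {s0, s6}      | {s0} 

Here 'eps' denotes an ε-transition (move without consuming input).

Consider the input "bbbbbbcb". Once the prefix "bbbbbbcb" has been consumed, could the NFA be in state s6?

Yes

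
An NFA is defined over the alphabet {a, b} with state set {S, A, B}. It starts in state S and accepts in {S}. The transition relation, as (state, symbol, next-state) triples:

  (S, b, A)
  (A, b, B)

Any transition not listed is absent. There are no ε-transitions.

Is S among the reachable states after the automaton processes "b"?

No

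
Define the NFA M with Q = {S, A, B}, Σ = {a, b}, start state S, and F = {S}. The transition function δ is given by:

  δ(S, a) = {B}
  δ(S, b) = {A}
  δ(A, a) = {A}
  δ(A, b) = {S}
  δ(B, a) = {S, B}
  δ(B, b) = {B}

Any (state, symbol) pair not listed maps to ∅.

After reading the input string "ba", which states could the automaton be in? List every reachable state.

Start in {S}.
Read 'b': {S} → {A}.
Read 'a': {A} → {A}.

{A}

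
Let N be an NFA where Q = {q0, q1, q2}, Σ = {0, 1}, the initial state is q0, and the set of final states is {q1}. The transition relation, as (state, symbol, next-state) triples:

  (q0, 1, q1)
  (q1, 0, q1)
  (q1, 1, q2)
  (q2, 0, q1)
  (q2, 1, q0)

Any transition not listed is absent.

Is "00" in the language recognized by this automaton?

No

Start in {q0}.
Read '0': q0→∅; now ∅.
The set is empty and remains empty for the remaining 1 symbol.
The final set ∅ contains no accepting state.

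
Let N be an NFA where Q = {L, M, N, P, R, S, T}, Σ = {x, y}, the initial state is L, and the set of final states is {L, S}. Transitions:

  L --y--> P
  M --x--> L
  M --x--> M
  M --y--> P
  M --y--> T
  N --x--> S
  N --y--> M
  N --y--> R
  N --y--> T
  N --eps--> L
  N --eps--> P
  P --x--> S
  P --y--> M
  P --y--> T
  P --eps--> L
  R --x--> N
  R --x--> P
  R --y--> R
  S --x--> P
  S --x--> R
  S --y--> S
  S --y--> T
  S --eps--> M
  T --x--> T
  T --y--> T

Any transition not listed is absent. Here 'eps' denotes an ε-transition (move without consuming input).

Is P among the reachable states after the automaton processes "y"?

Start in {L}.
Read 'y': {L} → {L, P}.
State P is in {L, P}.

Yes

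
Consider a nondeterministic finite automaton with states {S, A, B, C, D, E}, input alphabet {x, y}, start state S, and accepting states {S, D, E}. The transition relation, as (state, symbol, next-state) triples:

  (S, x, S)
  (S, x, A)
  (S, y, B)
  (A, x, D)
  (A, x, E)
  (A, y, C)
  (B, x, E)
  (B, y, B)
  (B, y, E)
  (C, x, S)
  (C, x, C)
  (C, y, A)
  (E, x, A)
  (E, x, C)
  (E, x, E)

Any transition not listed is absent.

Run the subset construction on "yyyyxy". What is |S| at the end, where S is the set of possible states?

2

Start in {S}.
Read 'y': S→{B}; now {B}.
Read 'y': B→{B, E}; now {B, E}.
Read 'y': B→{B, E}, E→∅; now {B, E}.
Read 'y': B→{B, E}, E→∅; now {B, E}.
Read 'x': B→{E}, E→{A, C, E}; now {A, C, E}.
Read 'y': A→{C}, C→{A}, E→∅; now {A, C}.
That set has 2 states.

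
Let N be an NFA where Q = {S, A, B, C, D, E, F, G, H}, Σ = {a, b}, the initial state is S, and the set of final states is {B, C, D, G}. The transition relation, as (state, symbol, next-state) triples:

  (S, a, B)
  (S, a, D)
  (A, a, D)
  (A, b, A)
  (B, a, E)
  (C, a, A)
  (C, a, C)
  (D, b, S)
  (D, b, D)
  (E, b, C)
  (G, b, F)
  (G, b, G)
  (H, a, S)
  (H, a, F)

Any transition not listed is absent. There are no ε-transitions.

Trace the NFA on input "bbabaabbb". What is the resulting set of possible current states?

∅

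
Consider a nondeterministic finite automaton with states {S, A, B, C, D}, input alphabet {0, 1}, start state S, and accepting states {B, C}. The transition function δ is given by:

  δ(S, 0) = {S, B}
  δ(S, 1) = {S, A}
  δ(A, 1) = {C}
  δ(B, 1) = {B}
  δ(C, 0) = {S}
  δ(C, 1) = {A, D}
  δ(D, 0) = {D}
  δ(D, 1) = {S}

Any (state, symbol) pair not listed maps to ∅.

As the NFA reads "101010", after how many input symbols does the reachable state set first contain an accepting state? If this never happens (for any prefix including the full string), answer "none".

Start in {S}.
Read '1': {S} → {S, A}.
Read '0': {S, A} → {S, B}.
None of the earlier sets intersect F, but {S, B} does.

2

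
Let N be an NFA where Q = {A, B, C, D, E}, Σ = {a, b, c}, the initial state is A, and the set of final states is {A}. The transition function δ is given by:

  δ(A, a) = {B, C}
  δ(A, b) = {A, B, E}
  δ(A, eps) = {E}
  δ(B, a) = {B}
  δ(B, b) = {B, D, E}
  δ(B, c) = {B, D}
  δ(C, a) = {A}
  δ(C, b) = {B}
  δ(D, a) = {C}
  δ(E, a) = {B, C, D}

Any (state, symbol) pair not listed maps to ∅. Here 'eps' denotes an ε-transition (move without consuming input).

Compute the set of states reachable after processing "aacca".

Start: ε-closure({A}) = {A, E}.
Read 'a': {A, E} → {B, C, D}.
Read 'a': {B, C, D} → {A, B, C, E}.
Read 'c': {A, B, C, E} → {B, D}.
Read 'c': {B, D} → {B, D}.
Read 'a': {B, D} → {B, C}.

{B, C}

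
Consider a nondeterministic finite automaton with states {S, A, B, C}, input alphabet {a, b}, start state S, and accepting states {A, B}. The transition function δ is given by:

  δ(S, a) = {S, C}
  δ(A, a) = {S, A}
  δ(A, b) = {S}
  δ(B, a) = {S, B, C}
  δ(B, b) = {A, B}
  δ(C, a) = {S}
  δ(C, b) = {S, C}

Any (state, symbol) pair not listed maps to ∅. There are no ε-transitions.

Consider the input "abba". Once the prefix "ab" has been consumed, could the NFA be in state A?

Start in {S}.
Read 'a': {S} → {S, C}.
Read 'b': {S, C} → {S, C}.
State A is not in {S, C}.

No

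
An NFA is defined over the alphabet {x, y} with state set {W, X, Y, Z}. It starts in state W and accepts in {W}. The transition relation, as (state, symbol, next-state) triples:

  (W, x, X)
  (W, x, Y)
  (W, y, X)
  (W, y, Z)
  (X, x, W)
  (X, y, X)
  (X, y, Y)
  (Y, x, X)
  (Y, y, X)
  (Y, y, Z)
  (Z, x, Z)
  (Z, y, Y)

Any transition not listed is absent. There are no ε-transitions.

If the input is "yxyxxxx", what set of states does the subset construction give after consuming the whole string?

Start in {W}.
Read 'y': {W} → {X, Z}.
Read 'x': {X, Z} → {W, Z}.
Read 'y': {W, Z} → {X, Y, Z}.
Read 'x': {X, Y, Z} → {W, X, Z}.
Read 'x': {W, X, Z} → {W, X, Y, Z}.
Read 'x': {W, X, Y, Z} → {W, X, Y, Z}.
Read 'x': {W, X, Y, Z} → {W, X, Y, Z}.

{W, X, Y, Z}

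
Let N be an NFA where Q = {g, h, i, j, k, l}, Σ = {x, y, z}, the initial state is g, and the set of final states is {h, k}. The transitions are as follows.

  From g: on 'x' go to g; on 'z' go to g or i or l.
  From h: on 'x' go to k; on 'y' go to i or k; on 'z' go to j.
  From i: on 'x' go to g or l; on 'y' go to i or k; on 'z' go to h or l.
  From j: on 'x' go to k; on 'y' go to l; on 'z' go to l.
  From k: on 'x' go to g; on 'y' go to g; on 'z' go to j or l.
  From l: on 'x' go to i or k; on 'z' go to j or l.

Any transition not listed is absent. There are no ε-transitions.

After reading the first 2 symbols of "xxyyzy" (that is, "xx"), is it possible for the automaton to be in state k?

Start in {g}.
Read 'x': {g} → {g}.
Read 'x': {g} → {g}.
State k is not in {g}.

No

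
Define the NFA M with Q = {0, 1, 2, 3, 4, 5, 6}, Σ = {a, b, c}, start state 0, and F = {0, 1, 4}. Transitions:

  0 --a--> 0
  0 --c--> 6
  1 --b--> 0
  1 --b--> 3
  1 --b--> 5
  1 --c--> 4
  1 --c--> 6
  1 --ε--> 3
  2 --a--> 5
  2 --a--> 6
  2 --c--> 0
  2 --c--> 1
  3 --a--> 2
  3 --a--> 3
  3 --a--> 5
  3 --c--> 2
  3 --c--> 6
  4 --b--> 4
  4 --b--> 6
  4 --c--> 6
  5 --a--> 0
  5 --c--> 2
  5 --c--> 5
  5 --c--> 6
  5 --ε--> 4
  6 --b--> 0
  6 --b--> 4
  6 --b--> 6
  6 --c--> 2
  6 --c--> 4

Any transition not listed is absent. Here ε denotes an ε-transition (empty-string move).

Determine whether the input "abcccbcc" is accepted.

No

Start in {0}.
Read 'a': {0} → {0}.
Read 'b': {0} → ∅.
The set is empty and remains empty for the remaining 6 symbols.
The final set ∅ contains no accepting state.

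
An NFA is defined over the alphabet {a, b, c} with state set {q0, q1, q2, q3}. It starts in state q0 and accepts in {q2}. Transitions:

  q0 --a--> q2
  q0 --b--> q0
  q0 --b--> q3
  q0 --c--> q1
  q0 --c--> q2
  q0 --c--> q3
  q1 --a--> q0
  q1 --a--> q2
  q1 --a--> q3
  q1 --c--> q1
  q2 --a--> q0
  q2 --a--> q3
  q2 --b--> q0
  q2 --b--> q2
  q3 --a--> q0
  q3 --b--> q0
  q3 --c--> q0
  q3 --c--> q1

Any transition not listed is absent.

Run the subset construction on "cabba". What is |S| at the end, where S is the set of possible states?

3

Start in {q0}.
Read 'c': {q0} → {q1, q2, q3}.
Read 'a': {q1, q2, q3} → {q0, q2, q3}.
Read 'b': {q0, q2, q3} → {q0, q2, q3}.
Read 'b': {q0, q2, q3} → {q0, q2, q3}.
Read 'a': {q0, q2, q3} → {q0, q2, q3}.
That set has 3 states.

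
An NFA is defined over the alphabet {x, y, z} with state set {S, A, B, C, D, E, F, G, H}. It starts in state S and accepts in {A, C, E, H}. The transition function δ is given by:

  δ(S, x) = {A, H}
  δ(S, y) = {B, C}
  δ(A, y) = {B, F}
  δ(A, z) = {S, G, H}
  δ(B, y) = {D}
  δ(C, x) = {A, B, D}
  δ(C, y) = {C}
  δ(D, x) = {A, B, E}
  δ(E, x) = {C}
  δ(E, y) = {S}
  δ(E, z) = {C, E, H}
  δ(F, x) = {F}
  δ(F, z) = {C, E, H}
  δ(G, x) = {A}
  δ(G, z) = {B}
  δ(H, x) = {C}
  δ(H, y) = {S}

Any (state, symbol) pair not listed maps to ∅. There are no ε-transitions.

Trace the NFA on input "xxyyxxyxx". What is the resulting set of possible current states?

{C, F}

Start in {S}.
Read 'x': S→{A, H}; now {A, H}.
Read 'x': A→∅, H→{C}; now {C}.
Read 'y': C→{C}; now {C}.
Read 'y': C→{C}; now {C}.
Read 'x': C→{A, B, D}; now {A, B, D}.
Read 'x': A→∅, B→∅, D→{A, B, E}; now {A, B, E}.
Read 'y': A→{B, F}, B→{D}, E→{S}; now {S, B, D, F}.
Read 'x': S→{A, H}, B→∅, D→{A, B, E}, F→{F}; now {A, B, E, F, H}.
Read 'x': A→∅, B→∅, E→{C}, F→{F}, H→{C}; now {C, F}.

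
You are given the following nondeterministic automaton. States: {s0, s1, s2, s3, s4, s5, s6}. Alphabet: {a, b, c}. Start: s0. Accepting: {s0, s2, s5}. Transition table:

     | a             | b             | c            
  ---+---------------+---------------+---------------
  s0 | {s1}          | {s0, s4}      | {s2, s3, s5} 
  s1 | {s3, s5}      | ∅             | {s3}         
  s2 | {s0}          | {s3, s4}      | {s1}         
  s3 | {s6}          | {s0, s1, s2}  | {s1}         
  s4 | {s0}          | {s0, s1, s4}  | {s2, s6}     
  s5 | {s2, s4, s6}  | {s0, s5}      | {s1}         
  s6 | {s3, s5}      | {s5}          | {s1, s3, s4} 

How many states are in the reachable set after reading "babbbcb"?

6

Start in {s0}.
Read 'b': {s0} → {s0, s4}.
Read 'a': {s0, s4} → {s0, s1}.
Read 'b': {s0, s1} → {s0, s4}.
Read 'b': {s0, s4} → {s0, s1, s4}.
Read 'b': {s0, s1, s4} → {s0, s1, s4}.
Read 'c': {s0, s1, s4} → {s2, s3, s5, s6}.
Read 'b': {s2, s3, s5, s6} → {s0, s1, s2, s3, s4, s5}.
That set has 6 states.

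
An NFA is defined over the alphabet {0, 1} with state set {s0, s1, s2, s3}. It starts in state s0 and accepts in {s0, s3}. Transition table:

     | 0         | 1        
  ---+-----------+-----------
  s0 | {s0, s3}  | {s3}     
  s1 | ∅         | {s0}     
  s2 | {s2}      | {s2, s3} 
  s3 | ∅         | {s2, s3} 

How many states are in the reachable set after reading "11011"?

2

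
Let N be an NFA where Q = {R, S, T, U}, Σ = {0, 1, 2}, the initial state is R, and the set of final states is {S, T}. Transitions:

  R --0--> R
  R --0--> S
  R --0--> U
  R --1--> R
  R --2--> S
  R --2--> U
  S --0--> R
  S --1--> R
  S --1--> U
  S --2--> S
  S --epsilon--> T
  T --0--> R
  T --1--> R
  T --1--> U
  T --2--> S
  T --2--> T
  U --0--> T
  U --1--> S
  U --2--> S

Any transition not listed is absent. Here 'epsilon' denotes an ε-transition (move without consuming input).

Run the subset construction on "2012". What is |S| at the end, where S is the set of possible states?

3

Start in {R}.
Read '2': {R} → {S, T, U}.
Read '0': {S, T, U} → {R, T}.
Read '1': {R, T} → {R, U}.
Read '2': {R, U} → {S, T, U}.
That set has 3 states.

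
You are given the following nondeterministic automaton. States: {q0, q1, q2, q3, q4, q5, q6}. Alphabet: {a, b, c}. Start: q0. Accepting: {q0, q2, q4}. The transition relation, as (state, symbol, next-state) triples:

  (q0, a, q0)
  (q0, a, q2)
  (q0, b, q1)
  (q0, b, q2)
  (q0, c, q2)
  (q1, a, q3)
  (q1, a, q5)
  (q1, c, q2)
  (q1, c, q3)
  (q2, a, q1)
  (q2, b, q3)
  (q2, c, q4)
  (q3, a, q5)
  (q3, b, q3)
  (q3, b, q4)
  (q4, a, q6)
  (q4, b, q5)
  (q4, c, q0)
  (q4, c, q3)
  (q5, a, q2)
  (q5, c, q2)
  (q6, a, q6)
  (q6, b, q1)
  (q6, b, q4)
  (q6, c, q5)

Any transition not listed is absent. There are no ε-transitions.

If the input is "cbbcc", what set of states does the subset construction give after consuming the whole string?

{q2}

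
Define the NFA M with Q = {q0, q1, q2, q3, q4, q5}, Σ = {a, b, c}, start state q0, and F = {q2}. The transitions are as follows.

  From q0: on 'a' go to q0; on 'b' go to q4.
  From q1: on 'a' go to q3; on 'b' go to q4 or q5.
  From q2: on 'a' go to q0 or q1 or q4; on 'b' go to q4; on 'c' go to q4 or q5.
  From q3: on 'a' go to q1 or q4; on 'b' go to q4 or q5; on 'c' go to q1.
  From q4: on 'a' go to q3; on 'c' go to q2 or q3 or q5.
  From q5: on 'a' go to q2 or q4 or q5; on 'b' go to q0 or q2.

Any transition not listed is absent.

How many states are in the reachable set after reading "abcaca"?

6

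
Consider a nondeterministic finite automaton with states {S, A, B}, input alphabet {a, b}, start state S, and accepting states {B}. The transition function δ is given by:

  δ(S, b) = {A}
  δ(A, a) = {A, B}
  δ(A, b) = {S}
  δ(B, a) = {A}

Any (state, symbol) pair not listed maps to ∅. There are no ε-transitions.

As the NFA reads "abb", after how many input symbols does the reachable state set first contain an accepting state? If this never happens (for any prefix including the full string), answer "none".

Start in {S}.
Read 'a': {S} → ∅.
The set is empty and remains empty for the remaining 2 symbols.
No reachable set along the way intersects F.

none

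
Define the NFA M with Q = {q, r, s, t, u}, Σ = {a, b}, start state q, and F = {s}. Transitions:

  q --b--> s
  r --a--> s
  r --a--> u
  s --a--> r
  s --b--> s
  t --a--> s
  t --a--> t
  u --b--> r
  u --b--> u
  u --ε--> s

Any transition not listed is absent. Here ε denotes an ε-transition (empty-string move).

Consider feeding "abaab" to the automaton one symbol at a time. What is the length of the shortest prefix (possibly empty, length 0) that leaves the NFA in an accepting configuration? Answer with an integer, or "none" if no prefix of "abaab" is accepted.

Start in {q}.
Read 'a': q→∅; now ∅.
The set is empty and remains empty for the remaining 4 symbols.
No reachable set along the way intersects F.

none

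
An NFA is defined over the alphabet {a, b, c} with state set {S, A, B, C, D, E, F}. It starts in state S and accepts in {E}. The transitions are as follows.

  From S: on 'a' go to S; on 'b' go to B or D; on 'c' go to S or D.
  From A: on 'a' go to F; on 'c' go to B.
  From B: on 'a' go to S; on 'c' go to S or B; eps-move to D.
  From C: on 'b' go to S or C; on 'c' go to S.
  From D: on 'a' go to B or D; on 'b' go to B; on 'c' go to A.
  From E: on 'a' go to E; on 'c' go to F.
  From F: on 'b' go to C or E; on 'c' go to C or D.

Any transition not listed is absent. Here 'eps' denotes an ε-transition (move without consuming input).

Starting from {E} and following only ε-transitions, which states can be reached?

{E}

Begin with {E}.
No ε-moves leave this set, so the closure equals the set itself.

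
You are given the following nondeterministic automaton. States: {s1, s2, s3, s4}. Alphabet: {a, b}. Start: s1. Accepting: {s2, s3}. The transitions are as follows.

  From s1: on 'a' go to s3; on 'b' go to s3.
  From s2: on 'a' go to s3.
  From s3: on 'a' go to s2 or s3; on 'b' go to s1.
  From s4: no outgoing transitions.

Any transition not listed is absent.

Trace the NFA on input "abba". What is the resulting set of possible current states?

Start in {s1}.
Read 'a': s1→{s3}; now {s3}.
Read 'b': s3→{s1}; now {s1}.
Read 'b': s1→{s3}; now {s3}.
Read 'a': s3→{s2, s3}; now {s2, s3}.

{s2, s3}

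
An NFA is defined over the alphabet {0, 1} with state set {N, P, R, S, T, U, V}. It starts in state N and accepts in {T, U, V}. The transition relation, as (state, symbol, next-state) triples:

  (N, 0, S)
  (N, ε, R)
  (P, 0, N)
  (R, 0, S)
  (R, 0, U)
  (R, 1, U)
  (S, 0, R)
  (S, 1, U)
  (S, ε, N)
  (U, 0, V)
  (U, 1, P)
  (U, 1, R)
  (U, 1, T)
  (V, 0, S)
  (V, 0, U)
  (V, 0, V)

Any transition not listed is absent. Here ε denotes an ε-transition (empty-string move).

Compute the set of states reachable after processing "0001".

Start: ε-closure({N}) = {N, R}.
Read '0': {N, R} → {N, R, S, U}.
Read '0': {N, R, S, U} → {N, R, S, U, V}.
Read '0': {N, R, S, U, V} → {N, R, S, U, V}.
Read '1': {N, R, S, U, V} → {P, R, T, U}.

{P, R, T, U}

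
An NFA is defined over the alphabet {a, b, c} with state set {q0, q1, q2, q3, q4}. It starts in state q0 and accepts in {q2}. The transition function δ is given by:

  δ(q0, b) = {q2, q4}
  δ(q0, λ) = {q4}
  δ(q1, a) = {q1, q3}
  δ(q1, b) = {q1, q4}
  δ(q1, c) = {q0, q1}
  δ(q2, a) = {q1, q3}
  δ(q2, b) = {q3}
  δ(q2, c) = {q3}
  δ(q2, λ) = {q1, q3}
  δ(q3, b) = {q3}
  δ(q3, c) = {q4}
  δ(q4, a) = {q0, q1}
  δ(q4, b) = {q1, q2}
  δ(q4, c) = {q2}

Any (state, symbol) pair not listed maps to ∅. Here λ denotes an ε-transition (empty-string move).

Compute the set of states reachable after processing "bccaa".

Start: ε-closure({q0}) = {q0, q4}.
Read 'b': q0→{q2, q4}, q4→{q1, q2}; union {q1, q2, q4}; ε-closure = {q1, q2, q3, q4}.
Read 'c': q1→{q0, q1}, q2→{q3}, q3→{q4}, q4→{q2}; now {q0, q1, q2, q3, q4}.
Read 'c': q0→∅, q1→{q0, q1}, q2→{q3}, q3→{q4}, q4→{q2}; now {q0, q1, q2, q3, q4}.
Read 'a': q0→∅, q1→{q1, q3}, q2→{q1, q3}, q3→∅, q4→{q0, q1}; union {q0, q1, q3}; ε-closure = {q0, q1, q3, q4}.
Read 'a': q0→∅, q1→{q1, q3}, q3→∅, q4→{q0, q1}; union {q0, q1, q3}; ε-closure = {q0, q1, q3, q4}.

{q0, q1, q3, q4}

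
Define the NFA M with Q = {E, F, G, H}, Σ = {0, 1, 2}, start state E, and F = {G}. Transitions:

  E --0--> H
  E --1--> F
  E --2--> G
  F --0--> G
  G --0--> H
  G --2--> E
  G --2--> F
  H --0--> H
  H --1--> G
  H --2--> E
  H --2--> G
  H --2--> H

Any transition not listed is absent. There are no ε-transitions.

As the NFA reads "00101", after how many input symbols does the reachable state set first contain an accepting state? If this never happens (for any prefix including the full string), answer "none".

3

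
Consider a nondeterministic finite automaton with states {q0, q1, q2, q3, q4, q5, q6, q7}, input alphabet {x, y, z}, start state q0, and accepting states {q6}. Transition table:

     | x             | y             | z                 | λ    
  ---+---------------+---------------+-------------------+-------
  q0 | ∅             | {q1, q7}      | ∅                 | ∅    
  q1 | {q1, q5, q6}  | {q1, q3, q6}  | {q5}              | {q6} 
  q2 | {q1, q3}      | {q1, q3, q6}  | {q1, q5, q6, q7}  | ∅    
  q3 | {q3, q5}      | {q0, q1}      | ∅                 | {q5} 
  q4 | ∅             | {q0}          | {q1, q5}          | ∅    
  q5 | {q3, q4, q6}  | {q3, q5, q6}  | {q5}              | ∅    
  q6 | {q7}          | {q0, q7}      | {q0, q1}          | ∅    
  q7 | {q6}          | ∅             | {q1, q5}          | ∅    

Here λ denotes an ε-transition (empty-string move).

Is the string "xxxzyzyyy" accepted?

No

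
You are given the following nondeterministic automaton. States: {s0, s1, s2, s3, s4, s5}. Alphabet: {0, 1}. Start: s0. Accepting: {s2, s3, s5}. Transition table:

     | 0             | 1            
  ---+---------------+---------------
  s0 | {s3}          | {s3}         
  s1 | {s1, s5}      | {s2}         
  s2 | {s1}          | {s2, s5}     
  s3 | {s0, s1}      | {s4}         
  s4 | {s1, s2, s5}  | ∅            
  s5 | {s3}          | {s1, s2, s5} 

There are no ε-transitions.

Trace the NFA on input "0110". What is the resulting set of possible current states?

∅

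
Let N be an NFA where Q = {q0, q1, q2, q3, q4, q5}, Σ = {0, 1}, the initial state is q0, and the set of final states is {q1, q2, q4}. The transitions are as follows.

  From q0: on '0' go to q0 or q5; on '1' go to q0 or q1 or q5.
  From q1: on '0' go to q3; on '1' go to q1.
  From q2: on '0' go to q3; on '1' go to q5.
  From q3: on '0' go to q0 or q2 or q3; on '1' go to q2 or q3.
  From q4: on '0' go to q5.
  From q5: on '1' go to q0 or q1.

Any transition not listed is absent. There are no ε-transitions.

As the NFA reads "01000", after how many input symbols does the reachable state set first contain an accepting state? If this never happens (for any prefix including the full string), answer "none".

2

Start in {q0}.
Read '0': q0→{q0, q5}; now {q0, q5}.
Read '1': q0→{q0, q1, q5}, q5→{q0, q1}; now {q0, q1, q5}.
None of the earlier sets intersect F, but {q0, q1, q5} does.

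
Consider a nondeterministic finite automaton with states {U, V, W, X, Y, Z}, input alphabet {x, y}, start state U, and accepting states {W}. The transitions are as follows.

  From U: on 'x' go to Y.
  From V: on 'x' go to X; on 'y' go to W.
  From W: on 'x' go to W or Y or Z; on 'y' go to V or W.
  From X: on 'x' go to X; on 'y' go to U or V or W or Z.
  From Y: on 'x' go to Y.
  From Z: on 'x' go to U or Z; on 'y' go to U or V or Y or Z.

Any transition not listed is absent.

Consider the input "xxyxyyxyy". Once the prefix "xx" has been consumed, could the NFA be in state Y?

Yes

Start in {U}.
Read 'x': U→{Y}; now {Y}.
Read 'x': Y→{Y}; now {Y}.
State Y is in {Y}.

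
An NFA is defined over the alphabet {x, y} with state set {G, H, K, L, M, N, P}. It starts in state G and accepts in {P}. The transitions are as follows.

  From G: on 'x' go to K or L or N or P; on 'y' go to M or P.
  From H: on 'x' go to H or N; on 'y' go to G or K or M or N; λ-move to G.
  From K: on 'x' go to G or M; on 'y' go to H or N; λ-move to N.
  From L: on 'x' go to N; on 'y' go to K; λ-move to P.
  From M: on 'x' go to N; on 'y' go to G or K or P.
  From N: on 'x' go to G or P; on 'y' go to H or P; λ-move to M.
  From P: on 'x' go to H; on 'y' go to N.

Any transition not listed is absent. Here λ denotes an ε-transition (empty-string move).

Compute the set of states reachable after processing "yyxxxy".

{G, H, K, M, N, P}

Start in {G}.
Read 'y': {G} → {M, P}.
Read 'y': {M, P} → {G, K, M, N, P}.
Read 'x': {G, K, M, N, P} → {G, H, K, L, M, N, P}.
Read 'x': {G, H, K, L, M, N, P} → {G, H, K, L, M, N, P}.
Read 'x': {G, H, K, L, M, N, P} → {G, H, K, L, M, N, P}.
Read 'y': {G, H, K, L, M, N, P} → {G, H, K, M, N, P}.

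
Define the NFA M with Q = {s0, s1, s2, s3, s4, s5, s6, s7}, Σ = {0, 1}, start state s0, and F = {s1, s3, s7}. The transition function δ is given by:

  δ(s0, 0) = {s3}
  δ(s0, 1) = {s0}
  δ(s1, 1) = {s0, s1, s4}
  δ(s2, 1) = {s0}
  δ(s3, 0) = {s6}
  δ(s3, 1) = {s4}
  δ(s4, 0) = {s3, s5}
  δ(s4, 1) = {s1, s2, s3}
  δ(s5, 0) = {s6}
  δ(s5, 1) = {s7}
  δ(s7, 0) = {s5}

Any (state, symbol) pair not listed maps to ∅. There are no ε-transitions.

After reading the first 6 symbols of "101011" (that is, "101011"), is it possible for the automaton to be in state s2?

Yes

Start in {s0}.
Read '1': {s0} → {s0}.
Read '0': {s0} → {s3}.
Read '1': {s3} → {s4}.
Read '0': {s4} → {s3, s5}.
Read '1': {s3, s5} → {s4, s7}.
Read '1': {s4, s7} → {s1, s2, s3}.
State s2 is in {s1, s2, s3}.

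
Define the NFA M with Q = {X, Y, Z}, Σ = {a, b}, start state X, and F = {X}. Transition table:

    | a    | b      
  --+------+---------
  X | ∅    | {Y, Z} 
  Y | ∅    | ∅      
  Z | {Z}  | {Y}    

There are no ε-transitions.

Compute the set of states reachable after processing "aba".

Start in {X}.
Read 'a': X→∅; now ∅.
The set is empty and remains empty for the remaining 2 symbols.

∅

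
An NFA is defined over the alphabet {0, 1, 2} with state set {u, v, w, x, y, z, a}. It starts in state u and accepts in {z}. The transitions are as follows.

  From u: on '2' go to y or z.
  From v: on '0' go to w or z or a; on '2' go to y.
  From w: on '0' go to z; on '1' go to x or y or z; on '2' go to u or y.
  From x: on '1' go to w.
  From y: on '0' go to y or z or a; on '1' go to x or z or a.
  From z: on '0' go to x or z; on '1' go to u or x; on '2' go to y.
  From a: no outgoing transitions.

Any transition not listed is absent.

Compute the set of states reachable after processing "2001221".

{u, x, z, a}

Start in {u}.
Read '2': u→{y, z}; now {y, z}.
Read '0': y→{y, z, a}, z→{x, z}; now {x, y, z, a}.
Read '0': x→∅, y→{y, z, a}, z→{x, z}, a→∅; now {x, y, z, a}.
Read '1': x→{w}, y→{x, z, a}, z→{u, x}, a→∅; now {u, w, x, z, a}.
Read '2': u→{y, z}, w→{u, y}, x→∅, z→{y}, a→∅; now {u, y, z}.
Read '2': u→{y, z}, y→∅, z→{y}; now {y, z}.
Read '1': y→{x, z, a}, z→{u, x}; now {u, x, z, a}.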